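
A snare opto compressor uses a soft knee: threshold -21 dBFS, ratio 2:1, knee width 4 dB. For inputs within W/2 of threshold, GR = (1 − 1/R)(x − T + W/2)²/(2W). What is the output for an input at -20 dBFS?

-20.5625 dBFS

x − T + W/2 = -20 − (-21) + 2 = 3.
GR = (1 − 1/2) × 3² / 8 = 0.5 × 9 / 8 = 0.5625 dB.
Output = -20 − 0.5625 = -20.5625 dBFS.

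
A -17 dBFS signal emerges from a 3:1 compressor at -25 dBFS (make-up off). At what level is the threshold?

Input is 12 dB above T (since output overshoot × R = input overshoot: (-25 − T)·3 = -17 − T gives T = -29 dBFS).
Check: -29 + (-17 − (-29))/3 = -29 + 4 = -25 dBFS. ✓

-29 dBFS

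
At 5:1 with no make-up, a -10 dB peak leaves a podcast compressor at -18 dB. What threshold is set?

-20 dB

Input is 10 dB above T (since output overshoot × R = input overshoot: (-18 − T)·5 = -10 − T gives T = -20 dB).
Check: -20 + (-10 − (-20))/5 = -20 + 2 = -18 dB. ✓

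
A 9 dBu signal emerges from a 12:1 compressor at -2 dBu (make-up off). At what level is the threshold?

-3 dBu

Let T be the threshold. Output overshoot = (input overshoot)/R, so -2 − T = (9 − T)/12.
12·(-2 − T) = 9 − T → 11·T = -24 − 9 = -33.
T = -33/11 = -3 dBu.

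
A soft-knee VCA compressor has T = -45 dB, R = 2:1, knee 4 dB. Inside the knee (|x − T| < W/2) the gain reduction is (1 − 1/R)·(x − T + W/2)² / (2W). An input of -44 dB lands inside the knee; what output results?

-44.5625 dB

x − T + W/2 = -44 − (-45) + 2 = 3.
GR = (1 − 1/2) × 3² / 8 = 0.5 × 9 / 8 = 0.5625 dB.
Output = -44 − 0.5625 = -44.5625 dB.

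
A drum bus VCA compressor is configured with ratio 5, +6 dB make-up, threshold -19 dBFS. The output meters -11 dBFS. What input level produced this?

-9 dBFS

Remove make-up: -11 − 6 = -17 dBFS.
The compressed level sits -17 − (-19) = 2 dB over threshold.
Before 5:1 compression the overshoot was 2 × 5 = 10 dB, so input = -19 + 10 = -9 dBFS.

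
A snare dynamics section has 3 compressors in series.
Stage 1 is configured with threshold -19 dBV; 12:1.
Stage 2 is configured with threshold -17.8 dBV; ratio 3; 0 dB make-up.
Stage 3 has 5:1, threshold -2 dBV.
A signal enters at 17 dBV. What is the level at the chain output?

-17.2 dBV

Stage 1: 36 dB above -19 dBV, reduced 12:1 to 3 dB above → -16 dBV.
Stage 2: -16 dBV is 1.8 dB over -17.8 dBV; at 3:1 that becomes 0.6 dB over, giving -17.2 dBV.
Stage 3: below threshold (-17.2 ≤ -2); passes unchanged; output -17.2 dBV.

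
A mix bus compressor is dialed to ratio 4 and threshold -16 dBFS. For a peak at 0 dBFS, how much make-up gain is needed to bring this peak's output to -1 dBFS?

The peak compresses to -16 + 16/4 = -12 dBFS.
To reach -1 dBFS requires -1 − (-12) = 11 dB of make-up.

11 dB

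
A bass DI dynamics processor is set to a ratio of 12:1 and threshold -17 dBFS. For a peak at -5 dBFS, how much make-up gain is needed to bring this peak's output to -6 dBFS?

Overshoot 12 dB → 12/12 = 1 dB after compression, so the compressed level is -17 + 1 = -16 dBFS.
Make-up = target − compressed = -6 − (-16) = 10 dB.

10 dB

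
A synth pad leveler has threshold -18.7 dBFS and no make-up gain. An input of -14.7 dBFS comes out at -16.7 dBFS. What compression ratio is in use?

2:1

Input overshoot = -14.7 − (-18.7) = 4 dB; output overshoot = -16.7 − (-18.7) = 2 dB.
Ratio = 4 / 2 = 2.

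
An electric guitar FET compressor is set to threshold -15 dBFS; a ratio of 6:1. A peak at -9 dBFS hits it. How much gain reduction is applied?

-9 dBFS exceeds the threshold by 6 dB.
A 6:1 ratio leaves 1 dB of that excess.
Gain reduction = 6 − 1 = 5 dB.

5 dB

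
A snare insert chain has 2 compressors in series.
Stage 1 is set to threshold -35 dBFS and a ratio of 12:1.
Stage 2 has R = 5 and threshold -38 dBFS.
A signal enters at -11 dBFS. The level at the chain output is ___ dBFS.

-37 dBFS

Stage 1: -11 dBFS is 24 dB over -35 dBFS; at 12:1 that becomes 2 dB over, giving -33 dBFS.
Stage 2: overshoot 5 dB → 5/5 = 1 dB → -37 dBFS.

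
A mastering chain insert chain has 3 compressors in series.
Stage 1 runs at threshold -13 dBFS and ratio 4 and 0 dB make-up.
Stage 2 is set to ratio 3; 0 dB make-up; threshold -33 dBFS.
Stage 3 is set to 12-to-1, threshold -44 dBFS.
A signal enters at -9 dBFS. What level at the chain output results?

Stage 1: -9 dBFS is 4 dB over -13 dBFS; at 4:1 that becomes 1 dB over, giving -12 dBFS.
Stage 2: 21 dB above -33 dBFS, reduced 3:1 to 7 dB above → -26 dBFS.
Stage 3: overshoot 18 dB → 18/12 = 1.5 dB → -42.5 dBFS.

-42.5 dBFS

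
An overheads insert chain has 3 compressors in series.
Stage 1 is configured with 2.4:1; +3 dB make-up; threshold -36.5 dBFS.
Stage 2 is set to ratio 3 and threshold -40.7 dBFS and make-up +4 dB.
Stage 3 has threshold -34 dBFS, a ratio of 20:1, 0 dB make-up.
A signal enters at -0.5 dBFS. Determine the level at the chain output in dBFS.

Stage 1: 36 dB above -36.5 dBFS, reduced 2.4:1 to 15 dB above → -21.5 dBFS; +3 dB make-up → -18.5 dBFS.
Stage 2: -18.5 dBFS is 22.2 dB over -40.7 dBFS; at 3:1 that becomes 7.4 dB over, giving -33.3 dBFS; +4 dB make-up → -29.3 dBFS.
Stage 3: overshoot 4.7 dB → 4.7/20 = 0.235 dB → -33.765 dBFS.

-33.765 dBFS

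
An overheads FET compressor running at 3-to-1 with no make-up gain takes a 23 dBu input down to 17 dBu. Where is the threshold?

14 dBu

Let T be the threshold. Output overshoot = (input overshoot)/R, so 17 − T = (23 − T)/3.
3·(17 − T) = 23 − T → 2·T = 51 − 23 = 28.
T = 28/2 = 14 dBu.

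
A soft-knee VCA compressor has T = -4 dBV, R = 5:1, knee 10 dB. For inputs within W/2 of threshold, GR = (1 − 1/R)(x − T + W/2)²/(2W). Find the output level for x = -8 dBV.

x − T + W/2 = -8 − (-4) + 5 = 1.
GR = (1 − 1/5) × 1² / 20 = 0.8 × 1 / 20 = 0.04 dB.
Output = -8 − 0.04 = -8.04 dBV.

-8.04 dBV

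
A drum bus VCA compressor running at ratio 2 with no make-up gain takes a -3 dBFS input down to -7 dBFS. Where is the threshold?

-11 dBFS

Input is 8 dB above T (since output overshoot × R = input overshoot: (-7 − T)·2 = -3 − T gives T = -11 dBFS).
Check: -11 + (-3 − (-11))/2 = -11 + 4 = -7 dBFS. ✓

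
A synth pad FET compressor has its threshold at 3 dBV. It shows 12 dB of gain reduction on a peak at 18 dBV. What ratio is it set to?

Input overshoot = 18 − 3 = 15 dB.
Output overshoot = 15 − 12 = 3 dB.
Ratio = input overshoot / output overshoot = 15 / 3 = 5.

5:1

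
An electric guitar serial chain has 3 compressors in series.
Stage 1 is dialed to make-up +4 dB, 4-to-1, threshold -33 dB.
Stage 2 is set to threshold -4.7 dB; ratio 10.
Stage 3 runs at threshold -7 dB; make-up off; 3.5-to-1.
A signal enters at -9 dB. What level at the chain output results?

Stage 1: 24 dB above -33 dB, reduced 4:1 to 6 dB above → -27 dB; +4 dB make-up → -23 dB.
Stage 2: -23 dB ≤ -4.7 dB, so stage 2 doesn't engage; output -23 dB.
Stage 3: -23 dB ≤ -7 dB, so stage 3 doesn't engage; output -23 dB.

-23 dB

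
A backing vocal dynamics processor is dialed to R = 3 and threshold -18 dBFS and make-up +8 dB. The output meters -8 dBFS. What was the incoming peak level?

Stripping the +8 dB make-up gives -16 dBFS at the gain stage.
Post-compression overshoot = -16 − (-18) = 2 dB.
Before 3:1 compression the overshoot was 2 × 3 = 6 dB, so input = -18 + 6 = -12 dBFS.

-12 dBFS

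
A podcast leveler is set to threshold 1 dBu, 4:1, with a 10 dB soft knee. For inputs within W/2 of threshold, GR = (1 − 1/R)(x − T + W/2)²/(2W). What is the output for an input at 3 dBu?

x − T + W/2 = 3 − 1 + 5 = 7.
GR = (1 − 1/4) × 7² / 20 = 0.75 × 49 / 20 = 1.8375 dB.
Output = 3 − 1.8375 = 1.1625 dBu.

1.1625 dBu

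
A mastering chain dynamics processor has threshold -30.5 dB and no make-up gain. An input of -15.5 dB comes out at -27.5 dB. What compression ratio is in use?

Input overshoot = -15.5 − (-30.5) = 15 dB; output overshoot = -27.5 − (-30.5) = 3 dB.
Ratio = 15 / 3 = 5.

5:1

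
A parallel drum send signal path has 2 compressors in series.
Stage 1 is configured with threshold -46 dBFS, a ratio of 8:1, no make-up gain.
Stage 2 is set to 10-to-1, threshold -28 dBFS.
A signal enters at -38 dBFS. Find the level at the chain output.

-45 dBFS

Stage 1: overshoot 8 dB → 8/8 = 1 dB → -45 dBFS.
Stage 2: -45 dBFS ≤ -28 dBFS, so stage 2 doesn't engage; output -45 dBFS.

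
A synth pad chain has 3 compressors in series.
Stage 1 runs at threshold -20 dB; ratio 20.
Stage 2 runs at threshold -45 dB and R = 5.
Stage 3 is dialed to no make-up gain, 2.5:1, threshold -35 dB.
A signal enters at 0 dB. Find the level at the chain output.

-39.8 dB

Stage 1: overshoot 20 dB → 20/20 = 1 dB → -19 dB.
Stage 2: 26 dB above -45 dB, reduced 5:1 to 5.2 dB above → -39.8 dB.
Stage 3: -39.8 dB ≤ -35 dB, so stage 3 doesn't engage; output -39.8 dB.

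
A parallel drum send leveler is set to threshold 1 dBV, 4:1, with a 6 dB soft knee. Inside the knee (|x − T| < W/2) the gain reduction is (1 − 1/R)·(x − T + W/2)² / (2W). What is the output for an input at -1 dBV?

x − T + W/2 = -1 − 1 + 3 = 1.
GR = (1 − 1/4) × 1² / 12 = 0.75 × 1 / 12 = 0.0625 dB.
Output = -1 − 0.0625 = -1.0625 dBV.

-1.0625 dBV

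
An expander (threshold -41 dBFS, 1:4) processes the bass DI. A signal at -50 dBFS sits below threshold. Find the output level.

-77 dBFS

The input is 9 dB below the -41 dBFS threshold.
A 1:4 expander multiplies undershoot by 4: 9 × 4 = 36 dB below threshold.
Output = -41 − 36 = -77 dBFS.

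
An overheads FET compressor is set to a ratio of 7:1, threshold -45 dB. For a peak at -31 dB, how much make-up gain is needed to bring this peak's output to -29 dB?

14 dB

Without make-up, output = threshold + overshoot/7 = -45 + 2 = -43 dB.
Gap to target: 14 dB.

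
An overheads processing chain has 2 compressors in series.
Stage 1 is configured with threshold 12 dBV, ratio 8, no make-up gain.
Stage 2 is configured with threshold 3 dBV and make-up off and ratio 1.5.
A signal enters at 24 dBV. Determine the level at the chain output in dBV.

Stage 1: 12 dB above 12 dBV, reduced 8:1 to 1.5 dB above → 13.5 dBV.
Stage 2: 13.5 dBV is 10.5 dB over 3 dBV; at 1.5:1 that becomes 7 dB over, giving 10 dBV.

10 dBV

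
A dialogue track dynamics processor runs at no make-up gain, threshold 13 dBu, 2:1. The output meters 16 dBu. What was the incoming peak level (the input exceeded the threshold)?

The compressed level sits 16 − 13 = 3 dB over threshold.
Undo the ratio: input overshoot = 3 × 2 = 6 dB, giving input = 19 dBu.

19 dBu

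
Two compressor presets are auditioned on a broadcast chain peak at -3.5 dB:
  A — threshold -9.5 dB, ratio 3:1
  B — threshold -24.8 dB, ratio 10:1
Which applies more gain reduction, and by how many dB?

B, by 15.17 dB

A: 6 dB over, compressed to 2 dB over, so 4 dB of GR.
B: 21.3 dB over, compressed to 2.13 dB over, so 19.17 dB of GR.
B reduces 15.17 dB more.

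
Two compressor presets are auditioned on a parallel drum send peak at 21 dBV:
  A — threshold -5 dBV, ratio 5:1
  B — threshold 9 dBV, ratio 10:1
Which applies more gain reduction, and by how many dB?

A, by 10 dB

A: 26 dB over, compressed to 5.2 dB over, so 20.8 dB of GR.
B: 12 dB over, compressed to 1.2 dB over, so 10.8 dB of GR.
A applies 10 dB more gain reduction.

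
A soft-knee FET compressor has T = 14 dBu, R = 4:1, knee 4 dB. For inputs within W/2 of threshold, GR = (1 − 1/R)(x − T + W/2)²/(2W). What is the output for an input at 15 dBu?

x − T + W/2 = 15 − 14 + 2 = 3.
GR = (1 − 1/4) × 3² / 8 = 0.75 × 9 / 8 = 0.84375 dB.
Output = 15 − 0.84375 = 14.15625 dBu.

14.15625 dBu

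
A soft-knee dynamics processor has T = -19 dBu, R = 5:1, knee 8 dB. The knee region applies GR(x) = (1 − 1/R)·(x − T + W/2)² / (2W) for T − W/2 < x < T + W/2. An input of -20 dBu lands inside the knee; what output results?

x − T + W/2 = -20 − (-19) + 4 = 3.
GR = (1 − 1/5) × 3² / 16 = 0.8 × 9 / 16 = 0.45 dB.
Output = -20 − 0.45 = -20.45 dBu.

-20.45 dBu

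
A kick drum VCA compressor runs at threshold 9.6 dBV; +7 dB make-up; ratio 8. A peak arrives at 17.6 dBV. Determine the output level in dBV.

The input is 8 dB above the 9.6 dBV threshold.
8:1 compression reduces that to 8/8 = 1 dB over.
That puts the output at 10.6 dBV; make-up adds 7 dB, giving 17.6 dBV.

17.6 dBV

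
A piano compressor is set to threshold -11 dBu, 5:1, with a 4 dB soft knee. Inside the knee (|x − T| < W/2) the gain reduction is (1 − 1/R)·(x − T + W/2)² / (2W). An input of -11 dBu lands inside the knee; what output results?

-11.4 dBu

x − T + W/2 = -11 − (-11) + 2 = 2.
GR = (1 − 1/5) × 2² / 8 = 0.8 × 4 / 8 = 0.4 dB.
Output = -11 − 0.4 = -11.4 dBu.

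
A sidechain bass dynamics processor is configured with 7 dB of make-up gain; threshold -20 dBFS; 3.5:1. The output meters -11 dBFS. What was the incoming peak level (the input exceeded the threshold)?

Before make-up, the level was -11 − 7 = -18 dBFS.
Post-compression overshoot = -18 − (-20) = 2 dB.
Input overshoot = R × output overshoot = 7 dB → input = -20 + 7 = -13 dBFS.

-13 dBFS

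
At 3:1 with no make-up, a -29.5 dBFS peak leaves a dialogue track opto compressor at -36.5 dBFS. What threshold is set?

-40 dBFS

Gain reduction = -29.5 − (-36.5) = 7 dB; output overshoot = GR / (R − 1) = 7 / 2 = 3.5 dB.
Threshold = output − output overshoot = -36.5 − 3.5 = -40 dBFS.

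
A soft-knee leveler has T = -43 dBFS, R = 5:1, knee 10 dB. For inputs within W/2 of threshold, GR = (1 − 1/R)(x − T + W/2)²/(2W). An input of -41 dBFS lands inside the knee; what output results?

-42.96 dBFS

x − T + W/2 = -41 − (-43) + 5 = 7.
GR = (1 − 1/5) × 7² / 20 = 0.8 × 49 / 20 = 1.96 dB.
Output = -41 − 1.96 = -42.96 dBFS.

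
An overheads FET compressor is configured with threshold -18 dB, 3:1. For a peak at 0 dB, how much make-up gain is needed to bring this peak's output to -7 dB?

The peak compresses to -18 + 18/3 = -12 dB.
To reach -7 dB requires -7 − (-12) = 5 dB of make-up.

5 dB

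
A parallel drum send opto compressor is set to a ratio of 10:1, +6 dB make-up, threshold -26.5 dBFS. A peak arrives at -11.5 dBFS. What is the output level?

-19 dBFS

Overshoot: -11.5 − (-26.5) = 15 dB.
The 15 dB excess becomes 1.5 dB after 10:1 reduction.
That puts the output at -25 dBFS; make-up adds 6 dB, giving -19 dBFS.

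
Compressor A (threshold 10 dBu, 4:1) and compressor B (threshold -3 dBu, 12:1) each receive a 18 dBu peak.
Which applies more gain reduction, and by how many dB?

B, by 13.25 dB

A: GR = 8 − 8/4 = 6 dB.
B: GR = 21 − 21/12 = 19.25 dB.
B applies 13.25 dB more gain reduction.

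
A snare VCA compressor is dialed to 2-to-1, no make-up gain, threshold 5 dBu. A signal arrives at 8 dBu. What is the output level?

Overshoot: 8 − 5 = 3 dB.
2:1 compression reduces that to 3/2 = 1.5 dB over.
That puts the output at 6.5 dBu.

6.5 dBu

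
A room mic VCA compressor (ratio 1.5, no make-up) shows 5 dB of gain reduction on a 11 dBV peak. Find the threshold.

-4 dBV

Input is 15 dB above T (since output overshoot × R = input overshoot: (6 − T)·1.5 = 11 − T gives T = -4 dBV).
Check: -4 + (11 − (-4))/1.5 = -4 + 10 = 6 dBV. ✓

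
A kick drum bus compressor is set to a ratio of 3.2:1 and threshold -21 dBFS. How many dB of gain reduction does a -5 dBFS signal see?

11 dB

Overshoot = -5 − (-21) = 16 dB.
After 3.2:1 compression the overshoot becomes 16/3.2 = 5 dB.
So the signal is attenuated by 16 − 5 = 11 dB.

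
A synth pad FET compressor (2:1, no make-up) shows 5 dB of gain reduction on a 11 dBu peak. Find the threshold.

Let T be the threshold. Output overshoot = (input overshoot)/R, so 6 − T = (11 − T)/2.
2·(6 − T) = 11 − T → 1·T = 12 − 11 = 1.
T = 1/1 = 1 dBu.

1 dBu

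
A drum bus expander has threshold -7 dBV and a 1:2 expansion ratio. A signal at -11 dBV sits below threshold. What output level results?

Undershoot = (-7) − (-11) = 4 dB.
At 1:2, that expands to 8 dB under threshold.
Output = -7 − 8 = -15 dBV.

-15 dBV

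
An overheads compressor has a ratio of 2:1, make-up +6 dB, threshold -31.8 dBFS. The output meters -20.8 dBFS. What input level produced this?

-21.8 dBFS

Stripping the +6 dB make-up gives -26.8 dBFS at the gain stage.
Post-compression overshoot = -26.8 − (-31.8) = 5 dB.
Input overshoot = R × output overshoot = 10 dB → input = -31.8 + 10 = -21.8 dBFS.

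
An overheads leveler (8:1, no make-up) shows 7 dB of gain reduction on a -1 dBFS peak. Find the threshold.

-9 dBFS

Input is 8 dB above T (since output overshoot × R = input overshoot: (-8 − T)·8 = -1 − T gives T = -9 dBFS).
Check: -9 + (-1 − (-9))/8 = -9 + 1 = -8 dBFS. ✓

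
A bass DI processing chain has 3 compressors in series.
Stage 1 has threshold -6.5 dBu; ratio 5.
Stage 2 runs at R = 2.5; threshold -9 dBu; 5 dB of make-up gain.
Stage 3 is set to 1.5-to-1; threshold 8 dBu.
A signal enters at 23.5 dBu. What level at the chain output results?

Stage 1: 30 dB above -6.5 dBu, reduced 5:1 to 6 dB above → -0.5 dBu.
Stage 2: -0.5 dBu is 8.5 dB over -9 dBu; at 2.5:1 that becomes 3.4 dB over, giving -5.6 dBu; +5 dB make-up → -0.6 dBu.
Stage 3: below threshold (-0.6 ≤ 8); passes unchanged; output -0.6 dBu.

-0.6 dBu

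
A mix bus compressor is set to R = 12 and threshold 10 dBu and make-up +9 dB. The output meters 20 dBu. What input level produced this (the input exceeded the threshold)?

Stripping the +9 dB make-up gives 11 dBu at the gain stage.
The compressed level sits 11 − 10 = 1 dB over threshold.
Input overshoot = R × output overshoot = 12 dB → input = 10 + 12 = 22 dBu.

22 dBu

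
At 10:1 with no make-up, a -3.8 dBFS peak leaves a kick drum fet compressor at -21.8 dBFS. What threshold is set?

Gain reduction = -3.8 − (-21.8) = 18 dB; output overshoot = GR / (R − 1) = 18 / 9 = 2 dB.
Threshold = output − output overshoot = -21.8 − 2 = -23.8 dBFS.

-23.8 dBFS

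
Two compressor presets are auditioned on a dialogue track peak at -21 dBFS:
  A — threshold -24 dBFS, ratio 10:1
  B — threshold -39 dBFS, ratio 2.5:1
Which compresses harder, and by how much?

A: 3 dB over, compressed to 0.3 dB over, so 2.7 dB of GR.
B: 18 dB over, compressed to 7.2 dB over, so 10.8 dB of GR.
Difference: 8.1 dB in favour of B.

B, by 8.1 dB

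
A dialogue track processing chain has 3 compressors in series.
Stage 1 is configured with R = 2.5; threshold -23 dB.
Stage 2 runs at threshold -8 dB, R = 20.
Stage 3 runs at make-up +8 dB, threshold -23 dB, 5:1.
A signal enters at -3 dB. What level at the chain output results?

Stage 1: overshoot 20 dB → 20/2.5 = 8 dB → -15 dB.
Stage 2: -15 dB is at or below the -8 dB threshold — no compression; output -15 dB.
Stage 3: -15 dB is 8 dB over -23 dB; at 5:1 that becomes 1.6 dB over, giving -21.4 dB; +8 dB make-up → -13.4 dB.

-13.4 dB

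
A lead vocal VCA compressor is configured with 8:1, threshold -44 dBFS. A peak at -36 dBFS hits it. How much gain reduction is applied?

7 dB

The signal is 8 dB above threshold.
A 8:1 ratio leaves 1 dB of that excess.
Gain reduction = 8 − 1 = 7 dB.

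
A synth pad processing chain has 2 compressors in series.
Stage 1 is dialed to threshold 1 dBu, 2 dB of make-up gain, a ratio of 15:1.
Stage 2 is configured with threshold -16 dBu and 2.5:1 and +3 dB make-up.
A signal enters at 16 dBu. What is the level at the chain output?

-5 dBu

Stage 1: overshoot 15 dB → 15/15 = 1 dB → 2 dBu; +2 dB make-up → 4 dBu.
Stage 2: 4 dBu is 20 dB over -16 dBu; at 2.5:1 that becomes 8 dB over, giving -8 dBu; +3 dB make-up → -5 dBu.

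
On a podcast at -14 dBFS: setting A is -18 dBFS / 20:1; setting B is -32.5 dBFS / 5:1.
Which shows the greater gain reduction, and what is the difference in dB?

A: overshoot 4 dB → output overshoot 0.2 dB → GR 3.8 dB.
B: overshoot 18.5 dB → output overshoot 3.7 dB → GR 14.8 dB.
Difference: 11 dB in favour of B.

B, by 11 dB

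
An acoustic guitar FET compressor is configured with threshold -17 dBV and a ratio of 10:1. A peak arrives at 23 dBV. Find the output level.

-13 dBV

23 dBV sits 40 dB over threshold.
At 10:1 the overshoot is divided by 10, leaving 4 dB above threshold.
So the level is -17 + 4 = -13 dBV.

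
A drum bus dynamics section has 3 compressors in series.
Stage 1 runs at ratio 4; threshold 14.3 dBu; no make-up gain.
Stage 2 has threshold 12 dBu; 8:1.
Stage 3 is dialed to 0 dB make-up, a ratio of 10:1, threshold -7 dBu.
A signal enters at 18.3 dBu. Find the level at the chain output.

Stage 1: 4 dB above 14.3 dBu, reduced 4:1 to 1 dB above → 15.3 dBu.
Stage 2: 15.3 dBu is 3.3 dB over 12 dBu; at 8:1 that becomes 0.4125 dB over, giving 12.4125 dBu.
Stage 3: overshoot 19.4125 dB → 19.4125/10 = 1.94125 dB → -5.05875 dBu.

-5.05875 dBu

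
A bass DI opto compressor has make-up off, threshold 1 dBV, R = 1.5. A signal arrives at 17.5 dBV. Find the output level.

12 dBV

The input is 16.5 dB above the 1 dBV threshold.
The 16.5 dB excess becomes 11 dB after 1.5:1 reduction.
So the level is 1 + 11 = 12 dBV.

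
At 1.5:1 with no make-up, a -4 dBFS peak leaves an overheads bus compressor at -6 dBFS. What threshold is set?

Input is 6 dB above T (since output overshoot × R = input overshoot: (-6 − T)·1.5 = -4 − T gives T = -10 dBFS).
Check: -10 + (-4 − (-10))/1.5 = -10 + 4 = -6 dBFS. ✓

-10 dBFS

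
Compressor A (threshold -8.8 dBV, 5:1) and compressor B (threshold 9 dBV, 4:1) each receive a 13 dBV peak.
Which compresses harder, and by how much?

A: overshoot 21.8 dB → output overshoot 4.36 dB → GR 17.44 dB.
B: overshoot 4 dB → output overshoot 1 dB → GR 3 dB.
A applies 14.44 dB more gain reduction.

A, by 14.44 dB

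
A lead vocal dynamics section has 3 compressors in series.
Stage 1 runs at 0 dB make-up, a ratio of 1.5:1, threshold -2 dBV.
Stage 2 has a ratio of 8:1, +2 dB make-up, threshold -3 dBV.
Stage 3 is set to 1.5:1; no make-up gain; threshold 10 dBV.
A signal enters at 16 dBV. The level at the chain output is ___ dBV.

Stage 1: 18 dB above -2 dBV, reduced 1.5:1 to 12 dB above → 10 dBV.
Stage 2: 10 dBV is 13 dB over -3 dBV; at 8:1 that becomes 1.625 dB over, giving -1.375 dBV; +2 dB make-up → 0.625 dBV.
Stage 3: 0.625 dBV is at or below the 10 dBV threshold — no compression; output 0.625 dBV.

0.625 dBV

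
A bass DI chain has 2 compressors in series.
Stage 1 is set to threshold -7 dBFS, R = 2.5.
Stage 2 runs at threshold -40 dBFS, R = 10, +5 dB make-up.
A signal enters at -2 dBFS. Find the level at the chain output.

-31.5 dBFS

Stage 1: 5 dB above -7 dBFS, reduced 2.5:1 to 2 dB above → -5 dBFS.
Stage 2: overshoot 35 dB → 35/10 = 3.5 dB → -36.5 dBFS; +5 dB make-up → -31.5 dBFS.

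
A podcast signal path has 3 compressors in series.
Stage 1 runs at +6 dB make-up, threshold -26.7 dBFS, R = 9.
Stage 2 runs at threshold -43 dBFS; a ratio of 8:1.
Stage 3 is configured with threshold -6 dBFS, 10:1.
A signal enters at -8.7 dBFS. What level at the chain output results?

Stage 1: overshoot 18 dB → 18/9 = 2 dB → -24.7 dBFS; +6 dB make-up → -18.7 dBFS.
Stage 2: overshoot 24.3 dB → 24.3/8 = 3.0375 dB → -39.9625 dBFS.
Stage 3: -39.9625 dBFS ≤ -6 dBFS, so stage 3 doesn't engage; output -39.9625 dBFS.

-39.9625 dBFS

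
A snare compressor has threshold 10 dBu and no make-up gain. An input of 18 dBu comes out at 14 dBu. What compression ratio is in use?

Input overshoot = 18 − 10 = 8 dB; output overshoot = 14 − 10 = 4 dB.
Ratio = 8 / 4 = 2.

2:1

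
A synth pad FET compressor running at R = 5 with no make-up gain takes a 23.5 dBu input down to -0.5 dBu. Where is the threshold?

-6.5 dBu

Input is 30 dB above T (since output overshoot × R = input overshoot: (-0.5 − T)·5 = 23.5 − T gives T = -6.5 dBu).
Check: -6.5 + (23.5 − (-6.5))/5 = -6.5 + 6 = -0.5 dBu. ✓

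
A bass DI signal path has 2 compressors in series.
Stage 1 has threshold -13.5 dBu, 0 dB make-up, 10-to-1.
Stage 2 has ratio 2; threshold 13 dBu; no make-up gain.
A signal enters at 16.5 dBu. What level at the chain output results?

-10.5 dBu

Stage 1: overshoot 30 dB → 30/10 = 3 dB → -10.5 dBu.
Stage 2: below threshold (-10.5 ≤ 13); passes unchanged; output -10.5 dBu.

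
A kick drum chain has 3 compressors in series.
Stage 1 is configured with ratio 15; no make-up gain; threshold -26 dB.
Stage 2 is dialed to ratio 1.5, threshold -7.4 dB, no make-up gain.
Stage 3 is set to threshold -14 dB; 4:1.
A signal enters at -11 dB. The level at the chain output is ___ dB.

Stage 1: -11 dB is 15 dB over -26 dB; at 15:1 that becomes 1 dB over, giving -25 dB.
Stage 2: below threshold (-25 ≤ -7.4); passes unchanged; output -25 dB.
Stage 3: -25 dB is at or below the -14 dB threshold — no compression; output -25 dB.

-25 dB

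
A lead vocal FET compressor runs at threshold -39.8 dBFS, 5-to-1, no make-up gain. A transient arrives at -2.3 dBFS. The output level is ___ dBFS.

-32.3 dBFS

Overshoot: -2.3 − (-39.8) = 37.5 dB.
The 37.5 dB excess becomes 7.5 dB after 5:1 reduction.
That puts the output at -32.3 dBFS.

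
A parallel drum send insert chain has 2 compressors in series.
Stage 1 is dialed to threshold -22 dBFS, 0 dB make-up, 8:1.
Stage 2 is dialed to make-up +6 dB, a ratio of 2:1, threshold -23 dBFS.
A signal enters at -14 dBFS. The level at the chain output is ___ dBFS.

Stage 1: -14 dBFS is 8 dB over -22 dBFS; at 8:1 that becomes 1 dB over, giving -21 dBFS.
Stage 2: overshoot 2 dB → 2/2 = 1 dB → -22 dBFS; +6 dB make-up → -16 dBFS.

-16 dBFS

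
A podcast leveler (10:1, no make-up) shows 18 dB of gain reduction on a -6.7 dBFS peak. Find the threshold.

-26.7 dBFS

Input is 20 dB above T (since output overshoot × R = input overshoot: (-24.7 − T)·10 = -6.7 − T gives T = -26.7 dBFS).
Check: -26.7 + (-6.7 − (-26.7))/10 = -26.7 + 2 = -24.7 dBFS. ✓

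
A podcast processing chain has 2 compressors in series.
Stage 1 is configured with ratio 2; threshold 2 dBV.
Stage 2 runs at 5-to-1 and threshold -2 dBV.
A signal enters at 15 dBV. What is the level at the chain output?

0.1 dBV

Stage 1: overshoot 13 dB → 13/2 = 6.5 dB → 8.5 dBV.
Stage 2: 10.5 dB above -2 dBV, reduced 5:1 to 2.1 dB above → 0.1 dBV.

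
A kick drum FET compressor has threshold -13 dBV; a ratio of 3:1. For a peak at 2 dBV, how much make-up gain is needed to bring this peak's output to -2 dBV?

Overshoot 15 dB → 15/3 = 5 dB after compression, so the compressed level is -13 + 5 = -8 dBV.
Make-up = target − compressed = -2 − (-8) = 6 dB.

6 dB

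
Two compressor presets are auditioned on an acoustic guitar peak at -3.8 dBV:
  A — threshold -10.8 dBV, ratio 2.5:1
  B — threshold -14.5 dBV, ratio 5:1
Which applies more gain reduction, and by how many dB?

B, by 4.36 dB

A: GR = 7 − 7/2.5 = 4.2 dB.
B: GR = 10.7 − 10.7/5 = 8.56 dB.
Difference: 4.36 dB in favour of B.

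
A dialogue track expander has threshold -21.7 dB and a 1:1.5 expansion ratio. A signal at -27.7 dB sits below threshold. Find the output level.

The input is 6 dB below the -21.7 dB threshold.
A 1:1.5 expander multiplies undershoot by 1.5: 6 × 1.5 = 9 dB below threshold.
Output = -21.7 − 9 = -30.7 dB.

-30.7 dB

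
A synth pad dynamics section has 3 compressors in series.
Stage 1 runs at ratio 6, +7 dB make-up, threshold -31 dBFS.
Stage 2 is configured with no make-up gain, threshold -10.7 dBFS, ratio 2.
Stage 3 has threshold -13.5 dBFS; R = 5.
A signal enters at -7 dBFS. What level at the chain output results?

-20 dBFS

Stage 1: -7 dBFS is 24 dB over -31 dBFS; at 6:1 that becomes 4 dB over, giving -27 dBFS; +7 dB make-up → -20 dBFS.
Stage 2: -20 dBFS is at or below the -10.7 dBFS threshold — no compression; output -20 dBFS.
Stage 3: below threshold (-20 ≤ -13.5); passes unchanged; output -20 dBFS.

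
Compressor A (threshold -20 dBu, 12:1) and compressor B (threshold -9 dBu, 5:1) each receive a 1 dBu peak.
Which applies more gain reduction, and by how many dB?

A: GR = 21 − 21/12 = 19.25 dB.
B: GR = 10 − 10/5 = 8 dB.
A applies 11.25 dB more gain reduction.

A, by 11.25 dB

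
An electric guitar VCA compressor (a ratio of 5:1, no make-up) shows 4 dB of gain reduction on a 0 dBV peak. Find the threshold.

Input is 5 dB above T (since output overshoot × R = input overshoot: (-4 − T)·5 = 0 − T gives T = -5 dBV).
Check: -5 + (0 − (-5))/5 = -5 + 1 = -4 dBV. ✓

-5 dBV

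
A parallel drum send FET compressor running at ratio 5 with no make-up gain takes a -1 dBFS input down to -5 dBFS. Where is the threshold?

Input is 5 dB above T (since output overshoot × R = input overshoot: (-5 − T)·5 = -1 − T gives T = -6 dBFS).
Check: -6 + (-1 − (-6))/5 = -6 + 1 = -5 dBFS. ✓

-6 dBFS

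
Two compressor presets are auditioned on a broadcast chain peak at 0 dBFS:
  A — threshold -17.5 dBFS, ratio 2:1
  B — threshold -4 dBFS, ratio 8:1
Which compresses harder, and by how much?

A, by 5.25 dB

A: overshoot 17.5 dB → output overshoot 8.75 dB → GR 8.75 dB.
B: overshoot 4 dB → output overshoot 0.5 dB → GR 3.5 dB.
Difference: 5.25 dB in favour of A.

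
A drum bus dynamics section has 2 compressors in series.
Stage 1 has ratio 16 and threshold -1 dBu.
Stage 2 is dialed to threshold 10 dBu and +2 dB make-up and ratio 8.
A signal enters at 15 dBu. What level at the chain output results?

Stage 1: 15 dBu is 16 dB over -1 dBu; at 16:1 that becomes 1 dB over, giving 0 dBu.
Stage 2: 0 dBu ≤ 10 dBu, so stage 2 doesn't engage; make-up brings it to 2 dBu.

2 dBu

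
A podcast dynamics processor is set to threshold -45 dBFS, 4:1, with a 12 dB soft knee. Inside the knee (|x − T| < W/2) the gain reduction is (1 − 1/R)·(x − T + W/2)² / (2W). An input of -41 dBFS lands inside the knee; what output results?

x − T + W/2 = -41 − (-45) + 6 = 10.
GR = (1 − 1/4) × 10² / 24 = 0.75 × 100 / 24 = 3.125 dB.
Output = -41 − 3.125 = -44.125 dBFS.

-44.125 dBFS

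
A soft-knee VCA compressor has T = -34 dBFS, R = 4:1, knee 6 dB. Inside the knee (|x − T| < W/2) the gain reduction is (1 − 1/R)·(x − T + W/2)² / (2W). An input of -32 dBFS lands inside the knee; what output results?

x − T + W/2 = -32 − (-34) + 3 = 5.
GR = (1 − 1/4) × 5² / 12 = 0.75 × 25 / 12 = 1.5625 dB.
Output = -32 − 1.5625 = -33.5625 dBFS.

-33.5625 dBFS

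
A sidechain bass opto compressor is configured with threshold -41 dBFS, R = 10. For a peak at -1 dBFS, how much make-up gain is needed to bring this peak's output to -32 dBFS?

Without make-up, output = threshold + overshoot/10 = -41 + 4 = -37 dBFS.
Gap to target: 5 dB.

5 dB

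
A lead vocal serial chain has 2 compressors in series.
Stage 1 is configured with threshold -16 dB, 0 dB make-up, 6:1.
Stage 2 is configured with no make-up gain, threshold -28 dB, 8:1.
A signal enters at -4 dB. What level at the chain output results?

Stage 1: -4 dB is 12 dB over -16 dB; at 6:1 that becomes 2 dB over, giving -14 dB.
Stage 2: 14 dB above -28 dB, reduced 8:1 to 1.75 dB above → -26.25 dB.

-26.25 dB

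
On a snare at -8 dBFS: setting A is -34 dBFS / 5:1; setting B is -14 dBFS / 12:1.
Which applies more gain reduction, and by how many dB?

A, by 15.3 dB

A: 26 dB over, compressed to 5.2 dB over, so 20.8 dB of GR.
B: 6 dB over, compressed to 0.5 dB over, so 5.5 dB of GR.
Difference: 15.3 dB in favour of A.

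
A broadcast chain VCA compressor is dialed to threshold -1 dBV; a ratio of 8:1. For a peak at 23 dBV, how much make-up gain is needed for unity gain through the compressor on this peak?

The peak compresses to -1 + 24/8 = 2 dBV.
To reach 23 dBV requires 23 − 2 = 21 dB of make-up.

21 dB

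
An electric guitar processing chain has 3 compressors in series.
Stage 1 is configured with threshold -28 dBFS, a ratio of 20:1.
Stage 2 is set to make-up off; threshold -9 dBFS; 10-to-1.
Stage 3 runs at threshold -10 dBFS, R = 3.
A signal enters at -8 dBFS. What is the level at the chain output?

Stage 1: -8 dBFS is 20 dB over -28 dBFS; at 20:1 that becomes 1 dB over, giving -27 dBFS.
Stage 2: below threshold (-27 ≤ -9); passes unchanged; output -27 dBFS.
Stage 3: -27 dBFS is at or below the -10 dBFS threshold — no compression; output -27 dBFS.

-27 dBFS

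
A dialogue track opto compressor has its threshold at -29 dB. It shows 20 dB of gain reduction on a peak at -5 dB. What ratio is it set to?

6:1

Input overshoot = -5 − (-29) = 24 dB.
Output overshoot = 24 − 20 = 4 dB.
Ratio = input overshoot / output overshoot = 24 / 4 = 6.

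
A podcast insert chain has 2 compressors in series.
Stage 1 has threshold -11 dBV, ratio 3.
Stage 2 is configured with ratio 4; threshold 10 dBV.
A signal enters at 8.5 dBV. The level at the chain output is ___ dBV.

Stage 1: 8.5 dBV is 19.5 dB over -11 dBV; at 3:1 that becomes 6.5 dB over, giving -4.5 dBV.
Stage 2: -4.5 dBV is at or below the 10 dBV threshold — no compression; output -4.5 dBV.

-4.5 dBV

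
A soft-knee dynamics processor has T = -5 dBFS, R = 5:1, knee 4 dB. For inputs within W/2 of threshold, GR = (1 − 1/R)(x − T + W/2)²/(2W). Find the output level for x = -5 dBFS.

-5.4 dBFS

x − T + W/2 = -5 − (-5) + 2 = 2.
GR = (1 − 1/5) × 2² / 8 = 0.8 × 4 / 8 = 0.4 dB.
Output = -5 − 0.4 = -5.4 dBFS.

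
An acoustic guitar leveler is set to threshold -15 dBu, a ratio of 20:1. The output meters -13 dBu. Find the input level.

The compressed level sits -13 − (-15) = 2 dB over threshold.
Input overshoot = R × output overshoot = 40 dB → input = -15 + 40 = 25 dBu.

25 dBu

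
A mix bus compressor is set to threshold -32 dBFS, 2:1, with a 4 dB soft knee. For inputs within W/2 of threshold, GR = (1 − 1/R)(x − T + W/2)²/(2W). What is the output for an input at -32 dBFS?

x − T + W/2 = -32 − (-32) + 2 = 2.
GR = (1 − 1/2) × 2² / 8 = 0.5 × 4 / 8 = 0.25 dB.
Output = -32 − 0.25 = -32.25 dBFS.

-32.25 dBFS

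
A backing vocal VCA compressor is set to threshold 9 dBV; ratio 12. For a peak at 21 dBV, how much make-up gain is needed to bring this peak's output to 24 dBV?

14 dB

Overshoot 12 dB → 12/12 = 1 dB after compression, so the compressed level is 9 + 1 = 10 dBV.
Make-up = target − compressed = 24 − 10 = 14 dB.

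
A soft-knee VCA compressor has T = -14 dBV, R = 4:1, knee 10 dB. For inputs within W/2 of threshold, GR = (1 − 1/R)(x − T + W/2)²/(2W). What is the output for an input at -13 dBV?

-14.35 dBV

x − T + W/2 = -13 − (-14) + 5 = 6.
GR = (1 − 1/4) × 6² / 20 = 0.75 × 36 / 20 = 1.35 dB.
Output = -13 − 1.35 = -14.35 dBV.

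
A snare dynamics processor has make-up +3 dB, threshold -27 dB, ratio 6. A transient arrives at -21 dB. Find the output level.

-21 dB sits 6 dB over threshold.
The 6 dB excess becomes 1 dB after 6:1 reduction.
So the level is -27 + 1 = -26 dB; make-up adds 3 dB, giving -23 dB.

-23 dB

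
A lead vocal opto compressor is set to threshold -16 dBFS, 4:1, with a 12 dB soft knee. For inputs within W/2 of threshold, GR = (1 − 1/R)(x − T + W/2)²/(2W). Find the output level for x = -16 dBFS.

-17.125 dBFS

x − T + W/2 = -16 − (-16) + 6 = 6.
GR = (1 − 1/4) × 6² / 24 = 0.75 × 36 / 24 = 1.125 dB.
Output = -16 − 1.125 = -17.125 dBFS.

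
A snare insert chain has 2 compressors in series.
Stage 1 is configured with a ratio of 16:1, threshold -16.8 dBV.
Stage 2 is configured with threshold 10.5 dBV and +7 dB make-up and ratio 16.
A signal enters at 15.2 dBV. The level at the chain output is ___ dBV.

-7.8 dBV

Stage 1: 15.2 dBV is 32 dB over -16.8 dBV; at 16:1 that becomes 2 dB over, giving -14.8 dBV.
Stage 2: below threshold (-14.8 ≤ 10.5); passes unchanged; make-up brings it to -7.8 dBV.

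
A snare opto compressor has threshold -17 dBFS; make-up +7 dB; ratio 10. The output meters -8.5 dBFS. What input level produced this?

-2 dBFS

Remove make-up: -8.5 − 7 = -15.5 dBFS.
That's 1.5 dB above the -17 dBFS threshold.
Input overshoot = R × output overshoot = 15 dB → input = -17 + 15 = -2 dBFS.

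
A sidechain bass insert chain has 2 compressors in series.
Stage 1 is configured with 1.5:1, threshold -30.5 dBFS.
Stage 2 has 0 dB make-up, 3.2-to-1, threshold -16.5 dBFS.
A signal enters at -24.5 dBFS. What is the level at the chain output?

Stage 1: 6 dB above -30.5 dBFS, reduced 1.5:1 to 4 dB above → -26.5 dBFS.
Stage 2: below threshold (-26.5 ≤ -16.5); passes unchanged; output -26.5 dBFS.

-26.5 dBFS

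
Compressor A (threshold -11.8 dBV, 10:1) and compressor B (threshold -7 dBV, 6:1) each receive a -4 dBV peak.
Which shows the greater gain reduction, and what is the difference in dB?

A: 7.8 dB over, compressed to 0.78 dB over, so 7.02 dB of GR.
B: 3 dB over, compressed to 0.5 dB over, so 2.5 dB of GR.
A reduces 4.52 dB more.

A, by 4.52 dB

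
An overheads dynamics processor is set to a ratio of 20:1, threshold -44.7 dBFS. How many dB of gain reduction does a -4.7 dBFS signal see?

-4.7 dBFS exceeds the threshold by 40 dB.
After 20:1 compression the overshoot becomes 40/20 = 2 dB.
Gain reduction = 40 − 2 = 38 dB.

38 dB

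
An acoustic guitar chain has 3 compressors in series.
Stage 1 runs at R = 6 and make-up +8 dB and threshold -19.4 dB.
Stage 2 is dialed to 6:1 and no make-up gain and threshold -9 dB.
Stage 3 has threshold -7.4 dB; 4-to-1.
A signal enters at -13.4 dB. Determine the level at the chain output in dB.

-10.4 dB

Stage 1: 6 dB above -19.4 dB, reduced 6:1 to 1 dB above → -18.4 dB; +8 dB make-up → -10.4 dB.
Stage 2: -10.4 dB is at or below the -9 dB threshold — no compression; output -10.4 dB.
Stage 3: -10.4 dB ≤ -7.4 dB, so stage 3 doesn't engage; output -10.4 dB.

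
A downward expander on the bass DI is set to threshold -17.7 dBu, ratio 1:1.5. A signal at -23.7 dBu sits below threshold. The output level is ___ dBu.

-26.7 dBu

The input is 6 dB below the -17.7 dBu threshold.
A 1:1.5 expander multiplies undershoot by 1.5: 6 × 1.5 = 9 dB below threshold.
Output = -17.7 − 9 = -26.7 dBu.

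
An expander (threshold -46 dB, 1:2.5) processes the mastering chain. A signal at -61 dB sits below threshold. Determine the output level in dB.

-83.5 dB

Below threshold, a 1:2.5 expander applies gain = (2.5−1)×(T − x) of attenuation.
(2.5−1) × 15 = 22.5 dB, so output = -61 − 22.5 = -83.5 dB.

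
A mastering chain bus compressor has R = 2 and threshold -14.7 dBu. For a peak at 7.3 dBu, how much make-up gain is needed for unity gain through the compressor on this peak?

Overshoot 22 dB → 22/2 = 11 dB after compression, so the compressed level is -14.7 + 11 = -3.7 dBu.
Make-up = target − compressed = 7.3 − (-3.7) = 11 dB.

11 dB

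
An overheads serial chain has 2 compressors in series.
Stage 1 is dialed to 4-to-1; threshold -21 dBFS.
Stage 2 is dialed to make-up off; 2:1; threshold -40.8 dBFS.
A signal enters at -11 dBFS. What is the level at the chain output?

Stage 1: overshoot 10 dB → 10/4 = 2.5 dB → -18.5 dBFS.
Stage 2: -18.5 dBFS is 22.3 dB over -40.8 dBFS; at 2:1 that becomes 11.15 dB over, giving -29.65 dBFS.

-29.65 dBFS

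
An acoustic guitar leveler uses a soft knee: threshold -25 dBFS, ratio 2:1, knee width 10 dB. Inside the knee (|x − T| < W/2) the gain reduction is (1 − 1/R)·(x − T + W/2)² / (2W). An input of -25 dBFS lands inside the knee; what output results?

x − T + W/2 = -25 − (-25) + 5 = 5.
GR = (1 − 1/2) × 5² / 20 = 0.5 × 25 / 20 = 0.625 dB.
Output = -25 − 0.625 = -25.625 dBFS.

-25.625 dBFS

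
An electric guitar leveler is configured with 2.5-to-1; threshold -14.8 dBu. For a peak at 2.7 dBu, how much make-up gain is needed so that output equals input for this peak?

10.5 dB

Without make-up, output = threshold + overshoot/2.5 = -14.8 + 7 = -7.8 dBu.
Gap to target: 10.5 dB.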